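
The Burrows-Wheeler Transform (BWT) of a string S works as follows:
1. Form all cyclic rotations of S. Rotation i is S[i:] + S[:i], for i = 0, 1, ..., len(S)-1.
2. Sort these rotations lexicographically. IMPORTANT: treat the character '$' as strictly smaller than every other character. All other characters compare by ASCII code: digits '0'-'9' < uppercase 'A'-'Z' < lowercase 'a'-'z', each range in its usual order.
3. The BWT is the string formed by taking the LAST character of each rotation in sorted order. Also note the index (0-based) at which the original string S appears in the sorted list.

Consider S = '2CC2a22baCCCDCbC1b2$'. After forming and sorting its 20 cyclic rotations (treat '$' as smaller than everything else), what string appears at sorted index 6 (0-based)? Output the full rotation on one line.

Answer: 2baCCCDCbC1b2$2CC2a2

Derivation:
All 20 rotations (rotation i = S[i:]+S[:i]):
  rot[0] = 2CC2a22baCCCDCbC1b2$
  rot[1] = CC2a22baCCCDCbC1b2$2
  rot[2] = C2a22baCCCDCbC1b2$2C
  rot[3] = 2a22baCCCDCbC1b2$2CC
  rot[4] = a22baCCCDCbC1b2$2CC2
  rot[5] = 22baCCCDCbC1b2$2CC2a
  rot[6] = 2baCCCDCbC1b2$2CC2a2
  rot[7] = baCCCDCbC1b2$2CC2a22
  rot[8] = aCCCDCbC1b2$2CC2a22b
  rot[9] = CCCDCbC1b2$2CC2a22ba
  rot[10] = CCDCbC1b2$2CC2a22baC
  rot[11] = CDCbC1b2$2CC2a22baCC
  rot[12] = DCbC1b2$2CC2a22baCCC
  rot[13] = CbC1b2$2CC2a22baCCCD
  rot[14] = bC1b2$2CC2a22baCCCDC
  rot[15] = C1b2$2CC2a22baCCCDCb
  rot[16] = 1b2$2CC2a22baCCCDCbC
  rot[17] = b2$2CC2a22baCCCDCbC1
  rot[18] = 2$2CC2a22baCCCDCbC1b
  rot[19] = $2CC2a22baCCCDCbC1b2
Sorted (with $ < everything):
  sorted[0] = $2CC2a22baCCCDCbC1b2
  sorted[1] = 1b2$2CC2a22baCCCDCbC
  sorted[2] = 2$2CC2a22baCCCDCbC1b
  sorted[3] = 22baCCCDCbC1b2$2CC2a
  sorted[4] = 2CC2a22baCCCDCbC1b2$
  sorted[5] = 2a22baCCCDCbC1b2$2CC
  sorted[6] = 2baCCCDCbC1b2$2CC2a2
  sorted[7] = C1b2$2CC2a22baCCCDCb
  sorted[8] = C2a22baCCCDCbC1b2$2C
  sorted[9] = CC2a22baCCCDCbC1b2$2
  sorted[10] = CCCDCbC1b2$2CC2a22ba
  sorted[11] = CCDCbC1b2$2CC2a22baC
  sorted[12] = CDCbC1b2$2CC2a22baCC
  sorted[13] = CbC1b2$2CC2a22baCCCD
  sorted[14] = DCbC1b2$2CC2a22baCCC
  sorted[15] = a22baCCCDCbC1b2$2CC2
  sorted[16] = aCCCDCbC1b2$2CC2a22b
  sorted[17] = b2$2CC2a22baCCCDCbC1
  sorted[18] = bC1b2$2CC2a22baCCCDC
  sorted[19] = baCCCDCbC1b2$2CC2a22
sorted[6] = 2baCCCDCbC1b2$2CC2a2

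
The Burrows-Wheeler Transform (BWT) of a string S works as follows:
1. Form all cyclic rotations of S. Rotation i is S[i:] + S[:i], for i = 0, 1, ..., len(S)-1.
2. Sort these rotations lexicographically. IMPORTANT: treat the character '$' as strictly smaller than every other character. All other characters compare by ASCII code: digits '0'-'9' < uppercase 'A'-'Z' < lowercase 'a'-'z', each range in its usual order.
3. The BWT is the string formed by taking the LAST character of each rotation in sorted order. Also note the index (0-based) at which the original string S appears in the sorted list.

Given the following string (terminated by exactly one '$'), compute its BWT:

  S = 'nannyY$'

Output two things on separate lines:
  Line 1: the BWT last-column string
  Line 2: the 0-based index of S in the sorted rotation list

Answer: Yyn$ann
3

Derivation:
All 7 rotations (rotation i = S[i:]+S[:i]):
  rot[0] = nannyY$
  rot[1] = annyY$n
  rot[2] = nnyY$na
  rot[3] = nyY$nan
  rot[4] = yY$nann
  rot[5] = Y$nanny
  rot[6] = $nannyY
Sorted (with $ < everything):
  sorted[0] = $nannyY  (last char: 'Y')
  sorted[1] = Y$nanny  (last char: 'y')
  sorted[2] = annyY$n  (last char: 'n')
  sorted[3] = nannyY$  (last char: '$')
  sorted[4] = nnyY$na  (last char: 'a')
  sorted[5] = nyY$nan  (last char: 'n')
  sorted[6] = yY$nann  (last char: 'n')
Last column: Yyn$ann
Original string S is at sorted index 3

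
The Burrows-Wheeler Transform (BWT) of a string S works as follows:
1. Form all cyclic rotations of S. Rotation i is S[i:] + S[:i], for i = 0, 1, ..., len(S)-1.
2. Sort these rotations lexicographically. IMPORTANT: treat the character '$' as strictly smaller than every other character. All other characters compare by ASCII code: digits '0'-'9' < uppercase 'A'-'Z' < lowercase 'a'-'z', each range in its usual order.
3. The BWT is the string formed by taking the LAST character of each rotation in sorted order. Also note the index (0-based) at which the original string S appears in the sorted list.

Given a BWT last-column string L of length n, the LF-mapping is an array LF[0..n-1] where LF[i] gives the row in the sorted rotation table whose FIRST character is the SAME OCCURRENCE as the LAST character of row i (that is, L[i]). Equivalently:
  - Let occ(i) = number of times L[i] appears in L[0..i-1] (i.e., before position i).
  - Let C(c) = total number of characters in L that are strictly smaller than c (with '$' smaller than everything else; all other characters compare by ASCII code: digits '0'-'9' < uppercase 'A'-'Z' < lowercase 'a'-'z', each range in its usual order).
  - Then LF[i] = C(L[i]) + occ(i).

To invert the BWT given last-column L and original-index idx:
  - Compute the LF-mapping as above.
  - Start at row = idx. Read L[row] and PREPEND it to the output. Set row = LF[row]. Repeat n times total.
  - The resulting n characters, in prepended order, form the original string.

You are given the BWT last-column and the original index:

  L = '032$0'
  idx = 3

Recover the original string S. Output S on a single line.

Answer: 2030$

Derivation:
LF mapping: 1 4 3 0 2
Walk LF starting at row 3, prepending L[row]:
  step 1: row=3, L[3]='$', prepend. Next row=LF[3]=0
  step 2: row=0, L[0]='0', prepend. Next row=LF[0]=1
  step 3: row=1, L[1]='3', prepend. Next row=LF[1]=4
  step 4: row=4, L[4]='0', prepend. Next row=LF[4]=2
  step 5: row=2, L[2]='2', prepend. Next row=LF[2]=3
Reversed output: 2030$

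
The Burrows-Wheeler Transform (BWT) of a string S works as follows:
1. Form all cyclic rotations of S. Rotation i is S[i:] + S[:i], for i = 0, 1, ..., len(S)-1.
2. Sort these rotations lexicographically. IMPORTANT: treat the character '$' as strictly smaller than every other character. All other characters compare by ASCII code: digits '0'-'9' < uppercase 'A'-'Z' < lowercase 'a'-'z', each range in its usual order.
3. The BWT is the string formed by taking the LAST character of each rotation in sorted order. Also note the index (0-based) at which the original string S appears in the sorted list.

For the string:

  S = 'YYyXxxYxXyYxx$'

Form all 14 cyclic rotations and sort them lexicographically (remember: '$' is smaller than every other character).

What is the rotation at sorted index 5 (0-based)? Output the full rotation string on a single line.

Answer: Yxx$YYyXxxYxXy

Derivation:
All 14 rotations (rotation i = S[i:]+S[:i]):
  rot[0] = YYyXxxYxXyYxx$
  rot[1] = YyXxxYxXyYxx$Y
  rot[2] = yXxxYxXyYxx$YY
  rot[3] = XxxYxXyYxx$YYy
  rot[4] = xxYxXyYxx$YYyX
  rot[5] = xYxXyYxx$YYyXx
  rot[6] = YxXyYxx$YYyXxx
  rot[7] = xXyYxx$YYyXxxY
  rot[8] = XyYxx$YYyXxxYx
  rot[9] = yYxx$YYyXxxYxX
  rot[10] = Yxx$YYyXxxYxXy
  rot[11] = xx$YYyXxxYxXyY
  rot[12] = x$YYyXxxYxXyYx
  rot[13] = $YYyXxxYxXyYxx
Sorted (with $ < everything):
  sorted[0] = $YYyXxxYxXyYxx
  sorted[1] = XxxYxXyYxx$YYy
  sorted[2] = XyYxx$YYyXxxYx
  sorted[3] = YYyXxxYxXyYxx$
  sorted[4] = YxXyYxx$YYyXxx
  sorted[5] = Yxx$YYyXxxYxXy
  sorted[6] = YyXxxYxXyYxx$Y
  sorted[7] = x$YYyXxxYxXyYx
  sorted[8] = xXyYxx$YYyXxxY
  sorted[9] = xYxXyYxx$YYyXx
  sorted[10] = xx$YYyXxxYxXyY
  sorted[11] = xxYxXyYxx$YYyX
  sorted[12] = yXxxYxXyYxx$YY
  sorted[13] = yYxx$YYyXxxYxX
sorted[5] = Yxx$YYyXxxYxXy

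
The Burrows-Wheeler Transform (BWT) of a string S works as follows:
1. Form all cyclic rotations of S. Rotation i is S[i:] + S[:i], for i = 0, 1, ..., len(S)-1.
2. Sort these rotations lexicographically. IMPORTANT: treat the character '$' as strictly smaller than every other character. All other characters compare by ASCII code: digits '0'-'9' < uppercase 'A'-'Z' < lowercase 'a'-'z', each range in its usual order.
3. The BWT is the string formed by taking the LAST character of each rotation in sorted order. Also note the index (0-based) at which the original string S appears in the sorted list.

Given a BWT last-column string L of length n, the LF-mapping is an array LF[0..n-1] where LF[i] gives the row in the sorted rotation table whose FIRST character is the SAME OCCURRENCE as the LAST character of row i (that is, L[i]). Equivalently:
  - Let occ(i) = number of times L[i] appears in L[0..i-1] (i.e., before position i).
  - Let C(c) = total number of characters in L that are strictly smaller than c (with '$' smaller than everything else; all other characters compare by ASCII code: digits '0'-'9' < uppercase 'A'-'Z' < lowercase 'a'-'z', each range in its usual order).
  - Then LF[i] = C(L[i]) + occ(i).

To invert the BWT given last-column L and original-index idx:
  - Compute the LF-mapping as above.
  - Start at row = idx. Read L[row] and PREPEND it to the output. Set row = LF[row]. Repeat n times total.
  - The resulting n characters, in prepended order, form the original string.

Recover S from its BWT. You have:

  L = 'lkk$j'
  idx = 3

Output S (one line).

LF mapping: 4 2 3 0 1
Walk LF starting at row 3, prepending L[row]:
  step 1: row=3, L[3]='$', prepend. Next row=LF[3]=0
  step 2: row=0, L[0]='l', prepend. Next row=LF[0]=4
  step 3: row=4, L[4]='j', prepend. Next row=LF[4]=1
  step 4: row=1, L[1]='k', prepend. Next row=LF[1]=2
  step 5: row=2, L[2]='k', prepend. Next row=LF[2]=3
Reversed output: kkjl$

Answer: kkjl$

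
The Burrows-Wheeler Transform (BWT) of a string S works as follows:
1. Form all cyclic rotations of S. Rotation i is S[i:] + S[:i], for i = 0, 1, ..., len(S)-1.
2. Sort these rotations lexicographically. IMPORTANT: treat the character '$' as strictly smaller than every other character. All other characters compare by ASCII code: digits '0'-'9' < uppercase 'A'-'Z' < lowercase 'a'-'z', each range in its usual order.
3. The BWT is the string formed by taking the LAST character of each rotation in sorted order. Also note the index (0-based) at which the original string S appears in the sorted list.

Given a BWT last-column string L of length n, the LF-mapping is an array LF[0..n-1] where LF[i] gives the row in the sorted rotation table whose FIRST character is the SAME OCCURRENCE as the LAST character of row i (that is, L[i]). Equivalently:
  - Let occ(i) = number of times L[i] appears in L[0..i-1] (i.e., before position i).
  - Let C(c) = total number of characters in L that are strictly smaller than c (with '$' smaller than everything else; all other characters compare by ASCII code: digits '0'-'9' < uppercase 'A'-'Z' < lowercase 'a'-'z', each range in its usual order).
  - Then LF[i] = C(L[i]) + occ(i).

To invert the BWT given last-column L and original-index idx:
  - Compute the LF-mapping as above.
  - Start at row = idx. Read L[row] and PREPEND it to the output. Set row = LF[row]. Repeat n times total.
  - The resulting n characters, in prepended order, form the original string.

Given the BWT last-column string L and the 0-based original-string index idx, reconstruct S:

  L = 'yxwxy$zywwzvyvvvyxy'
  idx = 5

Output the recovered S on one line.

Answer: wvywxvyyvyyzxzwxvy$

Derivation:
LF mapping: 11 8 5 9 12 0 17 13 6 7 18 1 14 2 3 4 15 10 16
Walk LF starting at row 5, prepending L[row]:
  step 1: row=5, L[5]='$', prepend. Next row=LF[5]=0
  step 2: row=0, L[0]='y', prepend. Next row=LF[0]=11
  step 3: row=11, L[11]='v', prepend. Next row=LF[11]=1
  step 4: row=1, L[1]='x', prepend. Next row=LF[1]=8
  step 5: row=8, L[8]='w', prepend. Next row=LF[8]=6
  step 6: row=6, L[6]='z', prepend. Next row=LF[6]=17
  step 7: row=17, L[17]='x', prepend. Next row=LF[17]=10
  step 8: row=10, L[10]='z', prepend. Next row=LF[10]=18
  step 9: row=18, L[18]='y', prepend. Next row=LF[18]=16
  step 10: row=16, L[16]='y', prepend. Next row=LF[16]=15
  step 11: row=15, L[15]='v', prepend. Next row=LF[15]=4
  step 12: row=4, L[4]='y', prepend. Next row=LF[4]=12
  step 13: row=12, L[12]='y', prepend. Next row=LF[12]=14
  step 14: row=14, L[14]='v', prepend. Next row=LF[14]=3
  step 15: row=3, L[3]='x', prepend. Next row=LF[3]=9
  step 16: row=9, L[9]='w', prepend. Next row=LF[9]=7
  step 17: row=7, L[7]='y', prepend. Next row=LF[7]=13
  step 18: row=13, L[13]='v', prepend. Next row=LF[13]=2
  step 19: row=2, L[2]='w', prepend. Next row=LF[2]=5
Reversed output: wvywxvyyvyyzxzwxvy$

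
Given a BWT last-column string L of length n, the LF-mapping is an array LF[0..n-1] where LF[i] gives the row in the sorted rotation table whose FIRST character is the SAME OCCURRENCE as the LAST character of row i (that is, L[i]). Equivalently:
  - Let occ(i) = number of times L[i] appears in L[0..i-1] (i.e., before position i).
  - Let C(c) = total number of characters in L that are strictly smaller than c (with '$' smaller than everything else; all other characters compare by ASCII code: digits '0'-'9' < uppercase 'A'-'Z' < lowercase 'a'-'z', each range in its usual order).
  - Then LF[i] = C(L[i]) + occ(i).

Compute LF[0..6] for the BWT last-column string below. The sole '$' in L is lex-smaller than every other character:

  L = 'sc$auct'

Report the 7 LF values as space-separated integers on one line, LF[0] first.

Answer: 4 2 0 1 6 3 5

Derivation:
Char counts: '$':1, 'a':1, 'c':2, 's':1, 't':1, 'u':1
C (first-col start): C('$')=0, C('a')=1, C('c')=2, C('s')=4, C('t')=5, C('u')=6
L[0]='s': occ=0, LF[0]=C('s')+0=4+0=4
L[1]='c': occ=0, LF[1]=C('c')+0=2+0=2
L[2]='$': occ=0, LF[2]=C('$')+0=0+0=0
L[3]='a': occ=0, LF[3]=C('a')+0=1+0=1
L[4]='u': occ=0, LF[4]=C('u')+0=6+0=6
L[5]='c': occ=1, LF[5]=C('c')+1=2+1=3
L[6]='t': occ=0, LF[6]=C('t')+0=5+0=5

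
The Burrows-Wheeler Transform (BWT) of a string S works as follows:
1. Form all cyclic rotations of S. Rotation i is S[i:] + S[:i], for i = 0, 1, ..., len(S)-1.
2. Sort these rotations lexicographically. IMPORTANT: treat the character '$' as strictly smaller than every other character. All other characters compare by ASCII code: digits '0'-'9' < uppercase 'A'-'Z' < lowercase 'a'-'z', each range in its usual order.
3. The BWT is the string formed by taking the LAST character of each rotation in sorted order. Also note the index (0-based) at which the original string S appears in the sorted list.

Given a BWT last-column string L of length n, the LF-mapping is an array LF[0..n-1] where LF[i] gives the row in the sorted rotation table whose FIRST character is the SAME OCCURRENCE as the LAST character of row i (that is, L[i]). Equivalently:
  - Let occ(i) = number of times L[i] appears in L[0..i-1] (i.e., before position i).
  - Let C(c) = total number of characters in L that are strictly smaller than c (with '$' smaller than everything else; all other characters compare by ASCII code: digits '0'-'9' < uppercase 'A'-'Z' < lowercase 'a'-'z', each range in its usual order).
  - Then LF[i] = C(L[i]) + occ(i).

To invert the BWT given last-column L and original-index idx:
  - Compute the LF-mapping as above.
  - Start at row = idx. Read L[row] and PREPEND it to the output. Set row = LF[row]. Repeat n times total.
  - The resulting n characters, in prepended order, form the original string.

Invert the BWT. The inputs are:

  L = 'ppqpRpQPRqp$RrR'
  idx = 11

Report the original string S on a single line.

LF mapping: 7 8 12 9 3 10 2 1 4 13 11 0 5 14 6
Walk LF starting at row 11, prepending L[row]:
  step 1: row=11, L[11]='$', prepend. Next row=LF[11]=0
  step 2: row=0, L[0]='p', prepend. Next row=LF[0]=7
  step 3: row=7, L[7]='P', prepend. Next row=LF[7]=1
  step 4: row=1, L[1]='p', prepend. Next row=LF[1]=8
  step 5: row=8, L[8]='R', prepend. Next row=LF[8]=4
  step 6: row=4, L[4]='R', prepend. Next row=LF[4]=3
  step 7: row=3, L[3]='p', prepend. Next row=LF[3]=9
  step 8: row=9, L[9]='q', prepend. Next row=LF[9]=13
  step 9: row=13, L[13]='r', prepend. Next row=LF[13]=14
  step 10: row=14, L[14]='R', prepend. Next row=LF[14]=6
  step 11: row=6, L[6]='Q', prepend. Next row=LF[6]=2
  step 12: row=2, L[2]='q', prepend. Next row=LF[2]=12
  step 13: row=12, L[12]='R', prepend. Next row=LF[12]=5
  step 14: row=5, L[5]='p', prepend. Next row=LF[5]=10
  step 15: row=10, L[10]='p', prepend. Next row=LF[10]=11
Reversed output: ppRqQRrqpRRpPp$

Answer: ppRqQRrqpRRpPp$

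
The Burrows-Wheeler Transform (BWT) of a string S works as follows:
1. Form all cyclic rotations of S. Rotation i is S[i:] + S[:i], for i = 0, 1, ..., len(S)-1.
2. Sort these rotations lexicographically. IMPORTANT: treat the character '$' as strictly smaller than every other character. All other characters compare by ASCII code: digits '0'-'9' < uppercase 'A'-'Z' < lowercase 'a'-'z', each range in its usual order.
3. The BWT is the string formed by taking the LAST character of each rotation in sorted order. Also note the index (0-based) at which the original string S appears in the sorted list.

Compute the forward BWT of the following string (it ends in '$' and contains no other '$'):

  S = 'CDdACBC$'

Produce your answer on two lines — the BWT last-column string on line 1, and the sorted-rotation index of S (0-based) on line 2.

Answer: CdCBA$CD
5

Derivation:
All 8 rotations (rotation i = S[i:]+S[:i]):
  rot[0] = CDdACBC$
  rot[1] = DdACBC$C
  rot[2] = dACBC$CD
  rot[3] = ACBC$CDd
  rot[4] = CBC$CDdA
  rot[5] = BC$CDdAC
  rot[6] = C$CDdACB
  rot[7] = $CDdACBC
Sorted (with $ < everything):
  sorted[0] = $CDdACBC  (last char: 'C')
  sorted[1] = ACBC$CDd  (last char: 'd')
  sorted[2] = BC$CDdAC  (last char: 'C')
  sorted[3] = C$CDdACB  (last char: 'B')
  sorted[4] = CBC$CDdA  (last char: 'A')
  sorted[5] = CDdACBC$  (last char: '$')
  sorted[6] = DdACBC$C  (last char: 'C')
  sorted[7] = dACBC$CD  (last char: 'D')
Last column: CdCBA$CD
Original string S is at sorted index 5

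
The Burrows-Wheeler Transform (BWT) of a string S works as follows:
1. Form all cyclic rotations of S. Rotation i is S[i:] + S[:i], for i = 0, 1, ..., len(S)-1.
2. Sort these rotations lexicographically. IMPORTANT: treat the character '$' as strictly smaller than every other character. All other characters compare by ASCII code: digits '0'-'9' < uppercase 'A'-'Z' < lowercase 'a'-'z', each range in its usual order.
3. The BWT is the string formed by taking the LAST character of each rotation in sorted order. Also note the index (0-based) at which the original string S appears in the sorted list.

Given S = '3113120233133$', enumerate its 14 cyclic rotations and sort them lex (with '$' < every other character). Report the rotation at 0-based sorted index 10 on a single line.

Answer: 3120233133$311

Derivation:
All 14 rotations (rotation i = S[i:]+S[:i]):
  rot[0] = 3113120233133$
  rot[1] = 113120233133$3
  rot[2] = 13120233133$31
  rot[3] = 3120233133$311
  rot[4] = 120233133$3113
  rot[5] = 20233133$31131
  rot[6] = 0233133$311312
  rot[7] = 233133$3113120
  rot[8] = 33133$31131202
  rot[9] = 3133$311312023
  rot[10] = 133$3113120233
  rot[11] = 33$31131202331
  rot[12] = 3$311312023313
  rot[13] = $3113120233133
Sorted (with $ < everything):
  sorted[0] = $3113120233133
  sorted[1] = 0233133$311312
  sorted[2] = 113120233133$3
  sorted[3] = 120233133$3113
  sorted[4] = 13120233133$31
  sorted[5] = 133$3113120233
  sorted[6] = 20233133$31131
  sorted[7] = 233133$3113120
  sorted[8] = 3$311312023313
  sorted[9] = 3113120233133$
  sorted[10] = 3120233133$311
  sorted[11] = 3133$311312023
  sorted[12] = 33$31131202331
  sorted[13] = 33133$31131202
sorted[10] = 3120233133$311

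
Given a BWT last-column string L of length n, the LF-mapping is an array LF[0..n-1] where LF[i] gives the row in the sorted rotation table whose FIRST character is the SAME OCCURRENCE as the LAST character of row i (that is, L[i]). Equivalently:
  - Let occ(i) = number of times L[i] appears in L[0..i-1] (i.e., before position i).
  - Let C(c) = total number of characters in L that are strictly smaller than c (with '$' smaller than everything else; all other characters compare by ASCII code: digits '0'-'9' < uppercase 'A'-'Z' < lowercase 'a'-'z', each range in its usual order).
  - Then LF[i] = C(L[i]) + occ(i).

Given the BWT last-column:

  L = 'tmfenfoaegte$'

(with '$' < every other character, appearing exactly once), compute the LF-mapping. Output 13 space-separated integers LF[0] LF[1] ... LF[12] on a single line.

Char counts: '$':1, 'a':1, 'e':3, 'f':2, 'g':1, 'm':1, 'n':1, 'o':1, 't':2
C (first-col start): C('$')=0, C('a')=1, C('e')=2, C('f')=5, C('g')=7, C('m')=8, C('n')=9, C('o')=10, C('t')=11
L[0]='t': occ=0, LF[0]=C('t')+0=11+0=11
L[1]='m': occ=0, LF[1]=C('m')+0=8+0=8
L[2]='f': occ=0, LF[2]=C('f')+0=5+0=5
L[3]='e': occ=0, LF[3]=C('e')+0=2+0=2
L[4]='n': occ=0, LF[4]=C('n')+0=9+0=9
L[5]='f': occ=1, LF[5]=C('f')+1=5+1=6
L[6]='o': occ=0, LF[6]=C('o')+0=10+0=10
L[7]='a': occ=0, LF[7]=C('a')+0=1+0=1
L[8]='e': occ=1, LF[8]=C('e')+1=2+1=3
L[9]='g': occ=0, LF[9]=C('g')+0=7+0=7
L[10]='t': occ=1, LF[10]=C('t')+1=11+1=12
L[11]='e': occ=2, LF[11]=C('e')+2=2+2=4
L[12]='$': occ=0, LF[12]=C('$')+0=0+0=0

Answer: 11 8 5 2 9 6 10 1 3 7 12 4 0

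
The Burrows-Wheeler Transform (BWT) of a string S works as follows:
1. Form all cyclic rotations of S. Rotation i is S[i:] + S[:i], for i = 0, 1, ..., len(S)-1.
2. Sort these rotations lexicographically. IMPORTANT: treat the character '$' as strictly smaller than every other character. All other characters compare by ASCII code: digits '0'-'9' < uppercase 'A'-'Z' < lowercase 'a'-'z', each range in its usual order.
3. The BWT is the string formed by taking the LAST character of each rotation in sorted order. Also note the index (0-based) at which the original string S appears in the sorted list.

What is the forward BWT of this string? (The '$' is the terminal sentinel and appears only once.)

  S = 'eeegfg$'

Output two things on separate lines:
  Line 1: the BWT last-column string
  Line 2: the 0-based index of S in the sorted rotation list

All 7 rotations (rotation i = S[i:]+S[:i]):
  rot[0] = eeegfg$
  rot[1] = eegfg$e
  rot[2] = egfg$ee
  rot[3] = gfg$eee
  rot[4] = fg$eeeg
  rot[5] = g$eeegf
  rot[6] = $eeegfg
Sorted (with $ < everything):
  sorted[0] = $eeegfg  (last char: 'g')
  sorted[1] = eeegfg$  (last char: '$')
  sorted[2] = eegfg$e  (last char: 'e')
  sorted[3] = egfg$ee  (last char: 'e')
  sorted[4] = fg$eeeg  (last char: 'g')
  sorted[5] = g$eeegf  (last char: 'f')
  sorted[6] = gfg$eee  (last char: 'e')
Last column: g$eegfe
Original string S is at sorted index 1

Answer: g$eegfe
1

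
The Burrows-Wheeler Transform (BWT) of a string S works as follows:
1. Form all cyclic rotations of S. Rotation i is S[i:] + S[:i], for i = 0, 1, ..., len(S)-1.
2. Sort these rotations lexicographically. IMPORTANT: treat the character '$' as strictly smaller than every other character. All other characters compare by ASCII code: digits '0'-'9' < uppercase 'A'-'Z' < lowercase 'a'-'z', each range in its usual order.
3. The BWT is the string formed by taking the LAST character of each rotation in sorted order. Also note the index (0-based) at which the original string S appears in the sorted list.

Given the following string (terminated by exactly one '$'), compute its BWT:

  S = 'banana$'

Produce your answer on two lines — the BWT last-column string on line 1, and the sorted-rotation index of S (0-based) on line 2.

All 7 rotations (rotation i = S[i:]+S[:i]):
  rot[0] = banana$
  rot[1] = anana$b
  rot[2] = nana$ba
  rot[3] = ana$ban
  rot[4] = na$bana
  rot[5] = a$banan
  rot[6] = $banana
Sorted (with $ < everything):
  sorted[0] = $banana  (last char: 'a')
  sorted[1] = a$banan  (last char: 'n')
  sorted[2] = ana$ban  (last char: 'n')
  sorted[3] = anana$b  (last char: 'b')
  sorted[4] = banana$  (last char: '$')
  sorted[5] = na$bana  (last char: 'a')
  sorted[6] = nana$ba  (last char: 'a')
Last column: annb$aa
Original string S is at sorted index 4

Answer: annb$aa
4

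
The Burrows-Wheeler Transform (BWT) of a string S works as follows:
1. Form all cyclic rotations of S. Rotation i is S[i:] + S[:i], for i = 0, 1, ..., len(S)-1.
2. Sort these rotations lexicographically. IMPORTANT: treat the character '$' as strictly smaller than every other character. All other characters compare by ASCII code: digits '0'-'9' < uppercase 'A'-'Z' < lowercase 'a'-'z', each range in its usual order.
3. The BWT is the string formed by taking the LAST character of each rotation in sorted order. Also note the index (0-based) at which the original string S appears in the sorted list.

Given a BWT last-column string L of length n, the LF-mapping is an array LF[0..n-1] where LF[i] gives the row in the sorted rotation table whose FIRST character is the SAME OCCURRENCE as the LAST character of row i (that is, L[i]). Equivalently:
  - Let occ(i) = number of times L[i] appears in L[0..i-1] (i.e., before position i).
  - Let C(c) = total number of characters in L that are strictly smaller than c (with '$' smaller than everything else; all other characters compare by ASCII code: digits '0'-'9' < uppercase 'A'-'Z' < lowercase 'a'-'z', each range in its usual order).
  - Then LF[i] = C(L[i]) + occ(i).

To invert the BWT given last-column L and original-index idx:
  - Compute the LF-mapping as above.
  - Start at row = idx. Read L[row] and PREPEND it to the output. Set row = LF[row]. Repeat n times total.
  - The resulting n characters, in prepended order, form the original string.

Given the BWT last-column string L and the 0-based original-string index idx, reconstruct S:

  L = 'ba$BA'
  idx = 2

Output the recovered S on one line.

LF mapping: 4 3 0 2 1
Walk LF starting at row 2, prepending L[row]:
  step 1: row=2, L[2]='$', prepend. Next row=LF[2]=0
  step 2: row=0, L[0]='b', prepend. Next row=LF[0]=4
  step 3: row=4, L[4]='A', prepend. Next row=LF[4]=1
  step 4: row=1, L[1]='a', prepend. Next row=LF[1]=3
  step 5: row=3, L[3]='B', prepend. Next row=LF[3]=2
Reversed output: BaAb$

Answer: BaAb$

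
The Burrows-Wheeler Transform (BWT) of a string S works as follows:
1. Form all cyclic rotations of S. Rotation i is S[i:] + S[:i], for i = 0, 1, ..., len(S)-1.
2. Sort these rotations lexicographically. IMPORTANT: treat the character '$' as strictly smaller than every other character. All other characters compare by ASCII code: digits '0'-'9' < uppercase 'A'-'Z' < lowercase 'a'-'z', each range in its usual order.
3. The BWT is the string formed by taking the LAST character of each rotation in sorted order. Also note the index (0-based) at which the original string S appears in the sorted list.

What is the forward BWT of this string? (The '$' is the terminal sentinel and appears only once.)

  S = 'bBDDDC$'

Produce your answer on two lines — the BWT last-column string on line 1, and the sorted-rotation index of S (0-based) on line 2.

Answer: CbDDDB$
6

Derivation:
All 7 rotations (rotation i = S[i:]+S[:i]):
  rot[0] = bBDDDC$
  rot[1] = BDDDC$b
  rot[2] = DDDC$bB
  rot[3] = DDC$bBD
  rot[4] = DC$bBDD
  rot[5] = C$bBDDD
  rot[6] = $bBDDDC
Sorted (with $ < everything):
  sorted[0] = $bBDDDC  (last char: 'C')
  sorted[1] = BDDDC$b  (last char: 'b')
  sorted[2] = C$bBDDD  (last char: 'D')
  sorted[3] = DC$bBDD  (last char: 'D')
  sorted[4] = DDC$bBD  (last char: 'D')
  sorted[5] = DDDC$bB  (last char: 'B')
  sorted[6] = bBDDDC$  (last char: '$')
Last column: CbDDDB$
Original string S is at sorted index 6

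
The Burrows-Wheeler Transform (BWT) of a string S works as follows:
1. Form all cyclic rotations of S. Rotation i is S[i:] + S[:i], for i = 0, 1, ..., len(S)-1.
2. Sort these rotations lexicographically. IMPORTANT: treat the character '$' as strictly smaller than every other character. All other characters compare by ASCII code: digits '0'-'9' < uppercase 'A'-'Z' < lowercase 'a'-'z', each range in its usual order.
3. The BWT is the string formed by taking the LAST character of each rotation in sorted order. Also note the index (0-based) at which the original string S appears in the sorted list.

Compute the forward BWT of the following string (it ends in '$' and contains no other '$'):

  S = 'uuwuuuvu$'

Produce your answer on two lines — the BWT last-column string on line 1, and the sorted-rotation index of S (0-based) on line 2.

All 9 rotations (rotation i = S[i:]+S[:i]):
  rot[0] = uuwuuuvu$
  rot[1] = uwuuuvu$u
  rot[2] = wuuuvu$uu
  rot[3] = uuuvu$uuw
  rot[4] = uuvu$uuwu
  rot[5] = uvu$uuwuu
  rot[6] = vu$uuwuuu
  rot[7] = u$uuwuuuv
  rot[8] = $uuwuuuvu
Sorted (with $ < everything):
  sorted[0] = $uuwuuuvu  (last char: 'u')
  sorted[1] = u$uuwuuuv  (last char: 'v')
  sorted[2] = uuuvu$uuw  (last char: 'w')
  sorted[3] = uuvu$uuwu  (last char: 'u')
  sorted[4] = uuwuuuvu$  (last char: '$')
  sorted[5] = uvu$uuwuu  (last char: 'u')
  sorted[6] = uwuuuvu$u  (last char: 'u')
  sorted[7] = vu$uuwuuu  (last char: 'u')
  sorted[8] = wuuuvu$uu  (last char: 'u')
Last column: uvwu$uuuu
Original string S is at sorted index 4

Answer: uvwu$uuuu
4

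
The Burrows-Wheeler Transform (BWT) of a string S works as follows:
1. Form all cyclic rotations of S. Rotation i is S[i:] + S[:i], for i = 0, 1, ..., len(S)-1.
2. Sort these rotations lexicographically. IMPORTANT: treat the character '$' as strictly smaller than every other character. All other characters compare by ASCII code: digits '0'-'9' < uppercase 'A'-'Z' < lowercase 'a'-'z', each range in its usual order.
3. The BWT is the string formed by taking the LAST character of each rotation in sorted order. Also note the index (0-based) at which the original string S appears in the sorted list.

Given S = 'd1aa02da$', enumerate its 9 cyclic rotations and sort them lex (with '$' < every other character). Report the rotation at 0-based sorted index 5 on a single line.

Answer: a02da$d1a

Derivation:
All 9 rotations (rotation i = S[i:]+S[:i]):
  rot[0] = d1aa02da$
  rot[1] = 1aa02da$d
  rot[2] = aa02da$d1
  rot[3] = a02da$d1a
  rot[4] = 02da$d1aa
  rot[5] = 2da$d1aa0
  rot[6] = da$d1aa02
  rot[7] = a$d1aa02d
  rot[8] = $d1aa02da
Sorted (with $ < everything):
  sorted[0] = $d1aa02da
  sorted[1] = 02da$d1aa
  sorted[2] = 1aa02da$d
  sorted[3] = 2da$d1aa0
  sorted[4] = a$d1aa02d
  sorted[5] = a02da$d1a
  sorted[6] = aa02da$d1
  sorted[7] = d1aa02da$
  sorted[8] = da$d1aa02
sorted[5] = a02da$d1a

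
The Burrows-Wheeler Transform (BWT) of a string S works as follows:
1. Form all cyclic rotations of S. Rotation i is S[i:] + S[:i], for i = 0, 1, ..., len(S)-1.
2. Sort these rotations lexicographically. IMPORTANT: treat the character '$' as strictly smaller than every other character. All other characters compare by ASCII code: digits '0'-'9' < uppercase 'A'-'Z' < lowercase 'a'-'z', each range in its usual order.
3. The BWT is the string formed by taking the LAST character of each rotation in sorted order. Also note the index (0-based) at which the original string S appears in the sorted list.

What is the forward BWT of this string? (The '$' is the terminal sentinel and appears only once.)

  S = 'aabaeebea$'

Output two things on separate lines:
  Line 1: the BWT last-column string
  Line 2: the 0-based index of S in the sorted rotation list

All 10 rotations (rotation i = S[i:]+S[:i]):
  rot[0] = aabaeebea$
  rot[1] = abaeebea$a
  rot[2] = baeebea$aa
  rot[3] = aeebea$aab
  rot[4] = eebea$aaba
  rot[5] = ebea$aabae
  rot[6] = bea$aabaee
  rot[7] = ea$aabaeeb
  rot[8] = a$aabaeebe
  rot[9] = $aabaeebea
Sorted (with $ < everything):
  sorted[0] = $aabaeebea  (last char: 'a')
  sorted[1] = a$aabaeebe  (last char: 'e')
  sorted[2] = aabaeebea$  (last char: '$')
  sorted[3] = abaeebea$a  (last char: 'a')
  sorted[4] = aeebea$aab  (last char: 'b')
  sorted[5] = baeebea$aa  (last char: 'a')
  sorted[6] = bea$aabaee  (last char: 'e')
  sorted[7] = ea$aabaeeb  (last char: 'b')
  sorted[8] = ebea$aabae  (last char: 'e')
  sorted[9] = eebea$aaba  (last char: 'a')
Last column: ae$abaebea
Original string S is at sorted index 2

Answer: ae$abaebea
2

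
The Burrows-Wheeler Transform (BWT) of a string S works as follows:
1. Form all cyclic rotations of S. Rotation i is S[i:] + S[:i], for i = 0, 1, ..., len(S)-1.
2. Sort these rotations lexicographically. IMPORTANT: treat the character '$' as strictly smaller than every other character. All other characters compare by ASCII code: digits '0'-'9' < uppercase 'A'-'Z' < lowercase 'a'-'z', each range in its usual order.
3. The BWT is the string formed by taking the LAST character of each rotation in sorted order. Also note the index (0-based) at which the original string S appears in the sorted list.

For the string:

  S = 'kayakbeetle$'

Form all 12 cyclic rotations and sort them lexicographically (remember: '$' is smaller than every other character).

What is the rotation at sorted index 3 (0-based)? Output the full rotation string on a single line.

Answer: beetle$kayak

Derivation:
All 12 rotations (rotation i = S[i:]+S[:i]):
  rot[0] = kayakbeetle$
  rot[1] = ayakbeetle$k
  rot[2] = yakbeetle$ka
  rot[3] = akbeetle$kay
  rot[4] = kbeetle$kaya
  rot[5] = beetle$kayak
  rot[6] = eetle$kayakb
  rot[7] = etle$kayakbe
  rot[8] = tle$kayakbee
  rot[9] = le$kayakbeet
  rot[10] = e$kayakbeetl
  rot[11] = $kayakbeetle
Sorted (with $ < everything):
  sorted[0] = $kayakbeetle
  sorted[1] = akbeetle$kay
  sorted[2] = ayakbeetle$k
  sorted[3] = beetle$kayak
  sorted[4] = e$kayakbeetl
  sorted[5] = eetle$kayakb
  sorted[6] = etle$kayakbe
  sorted[7] = kayakbeetle$
  sorted[8] = kbeetle$kaya
  sorted[9] = le$kayakbeet
  sorted[10] = tle$kayakbee
  sorted[11] = yakbeetle$ka
sorted[3] = beetle$kayak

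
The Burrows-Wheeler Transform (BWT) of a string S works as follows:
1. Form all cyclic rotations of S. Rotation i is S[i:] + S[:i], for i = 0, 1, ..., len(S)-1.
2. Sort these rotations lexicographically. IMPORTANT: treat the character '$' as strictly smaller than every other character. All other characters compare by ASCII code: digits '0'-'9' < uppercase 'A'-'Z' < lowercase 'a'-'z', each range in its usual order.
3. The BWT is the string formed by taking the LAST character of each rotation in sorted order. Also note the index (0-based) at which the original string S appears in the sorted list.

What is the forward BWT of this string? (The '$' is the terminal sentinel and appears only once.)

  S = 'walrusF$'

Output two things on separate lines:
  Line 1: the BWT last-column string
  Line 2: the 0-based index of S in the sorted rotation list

All 8 rotations (rotation i = S[i:]+S[:i]):
  rot[0] = walrusF$
  rot[1] = alrusF$w
  rot[2] = lrusF$wa
  rot[3] = rusF$wal
  rot[4] = usF$walr
  rot[5] = sF$walru
  rot[6] = F$walrus
  rot[7] = $walrusF
Sorted (with $ < everything):
  sorted[0] = $walrusF  (last char: 'F')
  sorted[1] = F$walrus  (last char: 's')
  sorted[2] = alrusF$w  (last char: 'w')
  sorted[3] = lrusF$wa  (last char: 'a')
  sorted[4] = rusF$wal  (last char: 'l')
  sorted[5] = sF$walru  (last char: 'u')
  sorted[6] = usF$walr  (last char: 'r')
  sorted[7] = walrusF$  (last char: '$')
Last column: Fswalur$
Original string S is at sorted index 7

Answer: Fswalur$
7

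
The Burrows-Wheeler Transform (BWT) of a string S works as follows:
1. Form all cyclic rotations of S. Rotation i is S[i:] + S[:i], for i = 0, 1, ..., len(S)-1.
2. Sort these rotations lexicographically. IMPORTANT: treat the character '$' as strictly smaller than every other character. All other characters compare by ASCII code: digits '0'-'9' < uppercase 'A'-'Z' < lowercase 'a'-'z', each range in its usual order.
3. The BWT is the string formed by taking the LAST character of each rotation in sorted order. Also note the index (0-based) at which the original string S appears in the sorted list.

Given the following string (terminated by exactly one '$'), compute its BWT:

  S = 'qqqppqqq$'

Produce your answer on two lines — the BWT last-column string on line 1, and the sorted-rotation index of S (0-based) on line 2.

All 9 rotations (rotation i = S[i:]+S[:i]):
  rot[0] = qqqppqqq$
  rot[1] = qqppqqq$q
  rot[2] = qppqqq$qq
  rot[3] = ppqqq$qqq
  rot[4] = pqqq$qqqp
  rot[5] = qqq$qqqpp
  rot[6] = qq$qqqppq
  rot[7] = q$qqqppqq
  rot[8] = $qqqppqqq
Sorted (with $ < everything):
  sorted[0] = $qqqppqqq  (last char: 'q')
  sorted[1] = ppqqq$qqq  (last char: 'q')
  sorted[2] = pqqq$qqqp  (last char: 'p')
  sorted[3] = q$qqqppqq  (last char: 'q')
  sorted[4] = qppqqq$qq  (last char: 'q')
  sorted[5] = qq$qqqppq  (last char: 'q')
  sorted[6] = qqppqqq$q  (last char: 'q')
  sorted[7] = qqq$qqqpp  (last char: 'p')
  sorted[8] = qqqppqqq$  (last char: '$')
Last column: qqpqqqqp$
Original string S is at sorted index 8

Answer: qqpqqqqp$
8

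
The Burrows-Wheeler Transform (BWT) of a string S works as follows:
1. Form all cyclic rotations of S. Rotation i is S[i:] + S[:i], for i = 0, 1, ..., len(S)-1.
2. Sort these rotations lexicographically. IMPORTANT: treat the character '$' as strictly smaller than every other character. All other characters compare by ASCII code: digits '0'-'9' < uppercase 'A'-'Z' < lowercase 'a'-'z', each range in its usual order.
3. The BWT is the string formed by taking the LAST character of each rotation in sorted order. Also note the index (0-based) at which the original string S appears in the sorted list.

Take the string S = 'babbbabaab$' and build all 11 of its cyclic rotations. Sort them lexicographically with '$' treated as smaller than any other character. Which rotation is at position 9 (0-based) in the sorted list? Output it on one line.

All 11 rotations (rotation i = S[i:]+S[:i]):
  rot[0] = babbbabaab$
  rot[1] = abbbabaab$b
  rot[2] = bbbabaab$ba
  rot[3] = bbabaab$bab
  rot[4] = babaab$babb
  rot[5] = abaab$babbb
  rot[6] = baab$babbba
  rot[7] = aab$babbbab
  rot[8] = ab$babbbaba
  rot[9] = b$babbbabaa
  rot[10] = $babbbabaab
Sorted (with $ < everything):
  sorted[0] = $babbbabaab
  sorted[1] = aab$babbbab
  sorted[2] = ab$babbbaba
  sorted[3] = abaab$babbb
  sorted[4] = abbbabaab$b
  sorted[5] = b$babbbabaa
  sorted[6] = baab$babbba
  sorted[7] = babaab$babb
  sorted[8] = babbbabaab$
  sorted[9] = bbabaab$bab
  sorted[10] = bbbabaab$ba
sorted[9] = bbabaab$bab

Answer: bbabaab$bab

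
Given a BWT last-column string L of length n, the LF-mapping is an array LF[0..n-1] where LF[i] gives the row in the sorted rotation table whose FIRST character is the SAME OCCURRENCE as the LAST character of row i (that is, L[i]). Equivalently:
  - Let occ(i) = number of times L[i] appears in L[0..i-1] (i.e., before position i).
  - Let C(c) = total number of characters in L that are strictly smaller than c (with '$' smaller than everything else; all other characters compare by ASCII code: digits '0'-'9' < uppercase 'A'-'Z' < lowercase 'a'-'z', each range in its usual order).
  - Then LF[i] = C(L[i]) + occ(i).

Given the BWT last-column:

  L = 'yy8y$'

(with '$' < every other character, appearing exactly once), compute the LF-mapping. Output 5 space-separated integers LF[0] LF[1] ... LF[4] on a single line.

Answer: 2 3 1 4 0

Derivation:
Char counts: '$':1, '8':1, 'y':3
C (first-col start): C('$')=0, C('8')=1, C('y')=2
L[0]='y': occ=0, LF[0]=C('y')+0=2+0=2
L[1]='y': occ=1, LF[1]=C('y')+1=2+1=3
L[2]='8': occ=0, LF[2]=C('8')+0=1+0=1
L[3]='y': occ=2, LF[3]=C('y')+2=2+2=4
L[4]='$': occ=0, LF[4]=C('$')+0=0+0=0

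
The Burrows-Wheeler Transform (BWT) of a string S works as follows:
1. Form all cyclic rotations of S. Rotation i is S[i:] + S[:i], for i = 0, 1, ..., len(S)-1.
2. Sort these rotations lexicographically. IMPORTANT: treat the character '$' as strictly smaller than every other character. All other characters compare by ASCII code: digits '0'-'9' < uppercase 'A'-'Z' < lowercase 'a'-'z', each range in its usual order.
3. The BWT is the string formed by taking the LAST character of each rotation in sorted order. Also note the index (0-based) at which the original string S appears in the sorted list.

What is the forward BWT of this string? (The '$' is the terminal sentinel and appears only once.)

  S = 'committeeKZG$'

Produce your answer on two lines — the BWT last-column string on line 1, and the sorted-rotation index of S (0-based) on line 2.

All 13 rotations (rotation i = S[i:]+S[:i]):
  rot[0] = committeeKZG$
  rot[1] = ommitteeKZG$c
  rot[2] = mmitteeKZG$co
  rot[3] = mitteeKZG$com
  rot[4] = itteeKZG$comm
  rot[5] = tteeKZG$commi
  rot[6] = teeKZG$commit
  rot[7] = eeKZG$committ
  rot[8] = eKZG$committe
  rot[9] = KZG$committee
  rot[10] = ZG$committeeK
  rot[11] = G$committeeKZ
  rot[12] = $committeeKZG
Sorted (with $ < everything):
  sorted[0] = $committeeKZG  (last char: 'G')
  sorted[1] = G$committeeKZ  (last char: 'Z')
  sorted[2] = KZG$committee  (last char: 'e')
  sorted[3] = ZG$committeeK  (last char: 'K')
  sorted[4] = committeeKZG$  (last char: '$')
  sorted[5] = eKZG$committe  (last char: 'e')
  sorted[6] = eeKZG$committ  (last char: 't')
  sorted[7] = itteeKZG$comm  (last char: 'm')
  sorted[8] = mitteeKZG$com  (last char: 'm')
  sorted[9] = mmitteeKZG$co  (last char: 'o')
  sorted[10] = ommitteeKZG$c  (last char: 'c')
  sorted[11] = teeKZG$commit  (last char: 't')
  sorted[12] = tteeKZG$commi  (last char: 'i')
Last column: GZeK$etmmocti
Original string S is at sorted index 4

Answer: GZeK$etmmocti
4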